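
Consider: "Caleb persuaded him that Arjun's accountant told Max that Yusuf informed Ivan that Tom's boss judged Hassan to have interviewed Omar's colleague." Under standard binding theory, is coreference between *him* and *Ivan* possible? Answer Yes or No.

*Ivan* is an R-expression; Principle C requires it to be free (not bound by any c-commanding expression).
— him: object of the matrix clause; the pronoun c-commands the R-expression — coreference blocked (Principle C).

No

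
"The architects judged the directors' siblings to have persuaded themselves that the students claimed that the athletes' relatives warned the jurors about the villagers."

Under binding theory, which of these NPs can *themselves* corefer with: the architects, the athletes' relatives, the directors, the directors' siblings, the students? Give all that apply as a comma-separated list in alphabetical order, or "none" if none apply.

*themselves* is a reflexive; Principle A requires it to be bound within its binding domain — the clause headed by 'persuaded'.
— the architects: subject of the matrix clause; c-commands the reflexive but lies outside its binding domain — cannot bind it (Principle A).
— the athletes' relatives: subject of the clause headed by 'warned'; does not c-command the reflexive — cannot bind it (Principle A).
— the directors: possessor inside the subject DP of the clause headed by 'persuaded'; does not c-command the reflexive — cannot bind it (Principle A).
— the directors' siblings: subject of the clause headed by 'persuaded'; c-commands the reflexive within its binding domain — allowed (Principle A).
— the students: subject of the clause headed by 'claimed'; does not c-command the reflexive — cannot bind it (Principle A).

the directors' siblings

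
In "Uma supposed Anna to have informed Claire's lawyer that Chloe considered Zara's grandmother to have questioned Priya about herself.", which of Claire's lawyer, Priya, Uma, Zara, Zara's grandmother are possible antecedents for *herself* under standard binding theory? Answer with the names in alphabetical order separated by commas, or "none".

*herself* is a reflexive; Principle A requires it to be bound within its binding domain — the clause headed by 'questioned'.
— Claire's lawyer: object of the clause headed by 'informed'; c-commands the reflexive but lies outside its binding domain — cannot bind it (Principle A).
— Priya: object of the clause headed by 'questioned'; c-commands the reflexive within its binding domain — allowed (Principle A).
— Uma: subject of the matrix clause; c-commands the reflexive but lies outside its binding domain — cannot bind it (Principle A).
— Zara: possessor inside the subject DP of the clause headed by 'questioned'; does not c-command the reflexive — cannot bind it (Principle A).
— Zara's grandmother: subject of the clause headed by 'questioned'; c-commands the reflexive within its binding domain — allowed (Principle A).

Priya, Zara's grandmother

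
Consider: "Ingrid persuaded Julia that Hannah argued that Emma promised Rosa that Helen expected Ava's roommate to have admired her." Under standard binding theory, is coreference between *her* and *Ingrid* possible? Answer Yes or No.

Yes

*Ingrid* is an R-expression; Principle C requires it to be free (not bound by any c-commanding expression).
— her: object of the clause headed by 'admired'; the pronoun does not c-command the R-expression — coreference allowed.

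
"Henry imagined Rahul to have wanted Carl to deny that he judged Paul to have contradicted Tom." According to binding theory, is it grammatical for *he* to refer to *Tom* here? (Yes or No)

*Tom* is an R-expression; Principle C requires it to be free (not bound by any c-commanding expression).
— he: subject of the clause headed by 'judged'; the pronoun c-commands the R-expression — coreference blocked (Principle C).

No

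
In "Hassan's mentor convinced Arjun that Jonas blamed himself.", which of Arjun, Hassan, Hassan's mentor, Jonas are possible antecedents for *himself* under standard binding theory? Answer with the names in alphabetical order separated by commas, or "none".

*himself* is a reflexive; Principle A requires it to be bound within its binding domain — the clause headed by 'blamed'.
— Arjun: object of the matrix clause; c-commands the reflexive but lies outside its binding domain — cannot bind it (Principle A).
— Hassan: possessor inside the subject DP of the matrix clause; does not c-command the reflexive — cannot bind it (Principle A).
— Hassan's mentor: subject of the matrix clause; c-commands the reflexive but lies outside its binding domain — cannot bind it (Principle A).
— Jonas: subject of the clause headed by 'blamed'; c-commands the reflexive within its binding domain — allowed (Principle A).

Jonas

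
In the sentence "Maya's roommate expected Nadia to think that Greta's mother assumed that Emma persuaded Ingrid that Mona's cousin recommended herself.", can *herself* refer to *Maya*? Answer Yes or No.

*herself* is a reflexive; Principle A requires it to be bound within its binding domain — the clause headed by 'recommended'.
— Maya: possessor inside the subject DP of the matrix clause; does not c-command the reflexive — cannot bind it (Principle A).

No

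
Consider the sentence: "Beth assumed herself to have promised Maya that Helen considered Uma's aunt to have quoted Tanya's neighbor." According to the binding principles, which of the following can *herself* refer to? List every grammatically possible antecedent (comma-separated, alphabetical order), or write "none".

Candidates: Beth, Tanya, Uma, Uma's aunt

Beth

*herself* is a reflexive; Principle A requires it to be bound within its binding domain — the matrix clause.
— Beth: subject of the matrix clause; c-commands the reflexive within its binding domain — allowed (Principle A).
— Tanya: possessor inside the object DP of the clause headed by 'quoted'; does not c-command the reflexive — cannot bind it (Principle A).
— Uma: possessor inside the subject DP of the clause headed by 'quoted'; does not c-command the reflexive — cannot bind it (Principle A).
— Uma's aunt: subject of the clause headed by 'quoted'; does not c-command the reflexive — cannot bind it (Principle A).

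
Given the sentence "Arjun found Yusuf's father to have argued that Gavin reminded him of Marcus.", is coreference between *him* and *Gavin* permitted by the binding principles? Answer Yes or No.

*him* is a pronoun; Principle B requires it to be free in its binding domain — the clause headed by 'reminded'.
— Gavin: subject of the clause headed by 'reminded'; c-commands the pronoun within its binding domain — blocked (Principle B).

No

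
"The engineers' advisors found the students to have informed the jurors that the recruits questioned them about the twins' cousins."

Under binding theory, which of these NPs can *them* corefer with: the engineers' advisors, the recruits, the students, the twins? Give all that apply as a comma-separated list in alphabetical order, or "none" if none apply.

*them* is a pronoun; Principle B requires it to be free in its binding domain — the clause headed by 'questioned'.
— the engineers' advisors: subject of the matrix clause; c-commands the pronoun but lies outside its binding domain — allowed.
— the recruits: subject of the clause headed by 'questioned'; c-commands the pronoun within its binding domain — blocked (Principle B).
— the students: subject of the clause headed by 'informed'; c-commands the pronoun but lies outside its binding domain — allowed.
— the twins: possessor inside the second object DP of the clause headed by 'questioned'; is c-commanded by the pronoun; coreference would bind this R-expression — blocked (Principle C).

the engineers' advisors, the students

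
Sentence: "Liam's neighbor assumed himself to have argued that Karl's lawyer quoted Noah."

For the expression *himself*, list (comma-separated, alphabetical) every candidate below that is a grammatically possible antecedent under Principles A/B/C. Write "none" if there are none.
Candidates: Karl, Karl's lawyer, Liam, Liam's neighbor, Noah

*himself* is a reflexive; Principle A requires it to be bound within its binding domain — the matrix clause.
— Karl: possessor inside the subject DP of the clause headed by 'quoted'; does not c-command the reflexive — cannot bind it (Principle A).
— Karl's lawyer: subject of the clause headed by 'quoted'; does not c-command the reflexive — cannot bind it (Principle A).
— Liam: possessor inside the subject DP of the matrix clause; does not c-command the reflexive — cannot bind it (Principle A).
— Liam's neighbor: subject of the matrix clause; c-commands the reflexive within its binding domain — allowed (Principle A).
— Noah: object of the clause headed by 'quoted'; does not c-command the reflexive — cannot bind it (Principle A).

Liam's neighbor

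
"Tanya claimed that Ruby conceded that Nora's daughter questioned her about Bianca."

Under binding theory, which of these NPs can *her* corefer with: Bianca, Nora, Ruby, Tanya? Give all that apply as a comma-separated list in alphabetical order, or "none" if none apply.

*her* is a pronoun; Principle B requires it to be free in its binding domain — the clause headed by 'questioned'.
— Bianca: second object of the clause headed by 'questioned'; is c-commanded by the pronoun; coreference would bind this R-expression — blocked (Principle C).
— Nora: possessor inside the subject DP of the clause headed by 'questioned'; does not c-command the pronoun — Principle B does not apply; allowed.
— Ruby: subject of the clause headed by 'conceded'; c-commands the pronoun but lies outside its binding domain — allowed.
— Tanya: subject of the matrix clause; c-commands the pronoun but lies outside its binding domain — allowed.

Nora, Ruby, Tanya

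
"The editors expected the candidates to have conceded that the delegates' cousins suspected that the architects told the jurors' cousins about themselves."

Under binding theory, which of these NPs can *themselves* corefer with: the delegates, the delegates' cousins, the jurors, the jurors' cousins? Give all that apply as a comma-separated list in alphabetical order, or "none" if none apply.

the jurors' cousins

*themselves* is a reflexive; Principle A requires it to be bound within its binding domain — the clause headed by 'told'.
— the delegates: possessor inside the subject DP of the clause headed by 'suspected'; does not c-command the reflexive — cannot bind it (Principle A).
— the delegates' cousins: subject of the clause headed by 'suspected'; c-commands the reflexive but lies outside its binding domain — cannot bind it (Principle A).
— the jurors: possessor inside the object DP of the clause headed by 'told'; does not c-command the reflexive — cannot bind it (Principle A).
— the jurors' cousins: object of the clause headed by 'told'; c-commands the reflexive within its binding domain — allowed (Principle A).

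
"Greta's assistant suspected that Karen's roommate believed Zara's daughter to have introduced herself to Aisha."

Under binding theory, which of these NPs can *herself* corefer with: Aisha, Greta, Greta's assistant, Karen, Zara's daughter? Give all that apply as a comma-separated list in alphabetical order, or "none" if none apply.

Zara's daughter

*herself* is a reflexive; Principle A requires it to be bound within its binding domain — the clause headed by 'introduced'.
— Aisha: second object of the clause headed by 'introduced'; does not c-command the reflexive — cannot bind it (Principle A).
— Greta: possessor inside the subject DP of the matrix clause; does not c-command the reflexive — cannot bind it (Principle A).
— Greta's assistant: subject of the matrix clause; c-commands the reflexive but lies outside its binding domain — cannot bind it (Principle A).
— Karen: possessor inside the subject DP of the clause headed by 'believed'; does not c-command the reflexive — cannot bind it (Principle A).
— Zara's daughter: subject of the clause headed by 'introduced'; c-commands the reflexive within its binding domain — allowed (Principle A).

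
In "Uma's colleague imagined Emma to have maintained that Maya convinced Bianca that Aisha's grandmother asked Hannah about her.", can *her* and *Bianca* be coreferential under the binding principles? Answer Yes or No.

*Bianca* is an R-expression; Principle C requires it to be free (not bound by any c-commanding expression).
— her: second object of the clause headed by 'asked'; the pronoun does not c-command the R-expression — coreference allowed.

Yes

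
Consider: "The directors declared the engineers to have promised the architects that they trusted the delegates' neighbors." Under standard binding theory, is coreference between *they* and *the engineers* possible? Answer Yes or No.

*the engineers* is an R-expression; Principle C requires it to be free (not bound by any c-commanding expression).
— they: subject of the clause headed by 'trusted'; the pronoun does not c-command the R-expression — coreference allowed.

Yes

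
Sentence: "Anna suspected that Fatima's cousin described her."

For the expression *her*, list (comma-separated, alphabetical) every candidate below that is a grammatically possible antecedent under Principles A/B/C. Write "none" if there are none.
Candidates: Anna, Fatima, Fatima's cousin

Anna, Fatima

*her* is a pronoun; Principle B requires it to be free in its binding domain — the clause headed by 'described'.
— Anna: subject of the matrix clause; c-commands the pronoun but lies outside its binding domain — allowed.
— Fatima: possessor inside the subject DP of the clause headed by 'described'; does not c-command the pronoun — Principle B does not apply; allowed.
— Fatima's cousin: subject of the clause headed by 'described'; c-commands the pronoun within its binding domain — blocked (Principle B).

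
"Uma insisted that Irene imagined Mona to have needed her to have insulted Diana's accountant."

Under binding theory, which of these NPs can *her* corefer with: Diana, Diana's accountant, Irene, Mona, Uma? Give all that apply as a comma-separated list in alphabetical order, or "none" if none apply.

Irene, Uma

*her* is a pronoun; Principle B requires it to be free in its binding domain — the clause headed by 'needed'.
— Diana: possessor inside the object DP of the clause headed by 'insulted'; is c-commanded by the pronoun; coreference would bind this R-expression — blocked (Principle C).
— Diana's accountant: object of the clause headed by 'insulted'; is c-commanded by the pronoun; coreference would bind this R-expression — blocked (Principle C).
— Irene: subject of the clause headed by 'imagined'; c-commands the pronoun but lies outside its binding domain — allowed.
— Mona: subject of the clause headed by 'needed'; c-commands the pronoun within its binding domain — blocked (Principle B).
— Uma: subject of the matrix clause; c-commands the pronoun but lies outside its binding domain — allowed.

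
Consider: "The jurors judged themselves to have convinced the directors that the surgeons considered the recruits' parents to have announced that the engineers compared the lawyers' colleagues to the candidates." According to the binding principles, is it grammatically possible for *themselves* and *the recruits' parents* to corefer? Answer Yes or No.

*themselves* is a reflexive; Principle A requires it to be bound within its binding domain — the matrix clause.
— the recruits' parents: subject of the clause headed by 'announced'; does not c-command the reflexive — cannot bind it (Principle A).

No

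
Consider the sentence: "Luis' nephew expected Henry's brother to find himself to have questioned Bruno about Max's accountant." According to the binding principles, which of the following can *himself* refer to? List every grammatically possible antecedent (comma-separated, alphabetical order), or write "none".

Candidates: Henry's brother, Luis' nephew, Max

Henry's brother

*himself* is a reflexive; Principle A requires it to be bound within its binding domain — the clause headed by 'find'.
— Henry's brother: subject of the clause headed by 'find'; c-commands the reflexive within its binding domain — allowed (Principle A).
— Luis' nephew: subject of the matrix clause; c-commands the reflexive but lies outside its binding domain — cannot bind it (Principle A).
— Max: possessor inside the second object DP of the clause headed by 'questioned'; does not c-command the reflexive — cannot bind it (Principle A).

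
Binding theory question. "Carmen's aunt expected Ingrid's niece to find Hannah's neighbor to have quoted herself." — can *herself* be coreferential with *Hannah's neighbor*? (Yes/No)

*herself* is a reflexive; Principle A requires it to be bound within its binding domain — the clause headed by 'quoted'.
— Hannah's neighbor: subject of the clause headed by 'quoted'; c-commands the reflexive within its binding domain — allowed (Principle A).

Yes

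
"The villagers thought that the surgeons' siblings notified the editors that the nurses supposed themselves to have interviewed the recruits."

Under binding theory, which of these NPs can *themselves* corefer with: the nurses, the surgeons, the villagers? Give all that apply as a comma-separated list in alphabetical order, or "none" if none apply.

the nurses

*themselves* is a reflexive; Principle A requires it to be bound within its binding domain — the clause headed by 'supposed'.
— the nurses: subject of the clause headed by 'supposed'; c-commands the reflexive within its binding domain — allowed (Principle A).
— the surgeons: possessor inside the subject DP of the clause headed by 'notified'; does not c-command the reflexive — cannot bind it (Principle A).
— the villagers: subject of the matrix clause; c-commands the reflexive but lies outside its binding domain — cannot bind it (Principle A).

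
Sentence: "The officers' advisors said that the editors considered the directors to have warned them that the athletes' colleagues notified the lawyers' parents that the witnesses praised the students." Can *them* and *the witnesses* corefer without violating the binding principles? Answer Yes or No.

*the witnesses* is an R-expression; Principle C requires it to be free (not bound by any c-commanding expression).
— them: object of the clause headed by 'warned'; the pronoun c-commands the R-expression — coreference blocked (Principle C).

No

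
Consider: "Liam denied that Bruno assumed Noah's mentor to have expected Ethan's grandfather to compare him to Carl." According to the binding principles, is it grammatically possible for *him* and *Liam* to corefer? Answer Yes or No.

*him* is a pronoun; Principle B requires it to be free in its binding domain — the clause headed by 'compare'.
— Liam: subject of the matrix clause; c-commands the pronoun but lies outside its binding domain — allowed.

Yes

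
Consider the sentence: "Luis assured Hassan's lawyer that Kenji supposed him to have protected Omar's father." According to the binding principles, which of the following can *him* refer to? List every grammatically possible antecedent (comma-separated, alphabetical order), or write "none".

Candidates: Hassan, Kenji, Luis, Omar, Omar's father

*him* is a pronoun; Principle B requires it to be free in its binding domain — the clause headed by 'supposed'.
— Hassan: possessor inside the object DP of the matrix clause; does not c-command the pronoun — Principle B does not apply; allowed.
— Kenji: subject of the clause headed by 'supposed'; c-commands the pronoun within its binding domain — blocked (Principle B).
— Luis: subject of the matrix clause; c-commands the pronoun but lies outside its binding domain — allowed.
— Omar: possessor inside the object DP of the clause headed by 'protected'; is c-commanded by the pronoun; coreference would bind this R-expression — blocked (Principle C).
— Omar's father: object of the clause headed by 'protected'; is c-commanded by the pronoun; coreference would bind this R-expression — blocked (Principle C).

Hassan, Luis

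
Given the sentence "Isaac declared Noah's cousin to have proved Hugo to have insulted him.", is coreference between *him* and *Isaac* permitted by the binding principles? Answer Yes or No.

Yes

*him* is a pronoun; Principle B requires it to be free in its binding domain — the clause headed by 'insulted'.
— Isaac: subject of the matrix clause; c-commands the pronoun but lies outside its binding domain — allowed.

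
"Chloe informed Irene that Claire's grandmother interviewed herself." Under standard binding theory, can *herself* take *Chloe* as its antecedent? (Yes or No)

No

*herself* is a reflexive; Principle A requires it to be bound within its binding domain — the clause headed by 'interviewed'.
— Chloe: subject of the matrix clause; c-commands the reflexive but lies outside its binding domain — cannot bind it (Principle A).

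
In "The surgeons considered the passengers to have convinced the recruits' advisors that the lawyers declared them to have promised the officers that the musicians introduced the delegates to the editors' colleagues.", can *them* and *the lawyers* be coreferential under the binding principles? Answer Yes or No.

*the lawyers* is an R-expression; Principle C requires it to be free (not bound by any c-commanding expression).
— them: subject of the clause headed by 'promised'; the R-expression locally c-commands the pronoun — coreference blocked (Principle B on the pronoun).

No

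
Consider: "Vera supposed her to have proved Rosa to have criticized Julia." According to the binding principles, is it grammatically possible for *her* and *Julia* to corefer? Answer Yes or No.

*her* is a pronoun; Principle B requires it to be free in its binding domain — the matrix clause.
— Julia: object of the clause headed by 'criticized'; is c-commanded by the pronoun; coreference would bind this R-expression — blocked (Principle C).

No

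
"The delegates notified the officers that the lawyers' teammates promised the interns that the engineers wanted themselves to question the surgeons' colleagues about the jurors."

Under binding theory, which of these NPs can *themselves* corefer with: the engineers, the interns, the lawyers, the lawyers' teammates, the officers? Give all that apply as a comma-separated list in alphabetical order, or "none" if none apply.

the engineers

*themselves* is a reflexive; Principle A requires it to be bound within its binding domain — the clause headed by 'wanted'.
— the engineers: subject of the clause headed by 'wanted'; c-commands the reflexive within its binding domain — allowed (Principle A).
— the interns: object of the clause headed by 'promised'; c-commands the reflexive but lies outside its binding domain — cannot bind it (Principle A).
— the lawyers: possessor inside the subject DP of the clause headed by 'promised'; does not c-command the reflexive — cannot bind it (Principle A).
— the lawyers' teammates: subject of the clause headed by 'promised'; c-commands the reflexive but lies outside its binding domain — cannot bind it (Principle A).
— the officers: object of the matrix clause; c-commands the reflexive but lies outside its binding domain — cannot bind it (Principle A).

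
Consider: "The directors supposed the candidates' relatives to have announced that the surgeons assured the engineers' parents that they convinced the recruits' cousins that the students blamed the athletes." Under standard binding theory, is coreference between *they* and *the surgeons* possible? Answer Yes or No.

*the surgeons* is an R-expression; Principle C requires it to be free (not bound by any c-commanding expression).
— they: subject of the clause headed by 'convinced'; the pronoun does not c-command the R-expression — coreference allowed.

Yes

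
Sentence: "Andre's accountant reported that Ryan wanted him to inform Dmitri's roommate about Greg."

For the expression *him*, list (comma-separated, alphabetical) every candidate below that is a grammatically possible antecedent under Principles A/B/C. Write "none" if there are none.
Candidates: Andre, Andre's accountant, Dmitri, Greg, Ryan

*him* is a pronoun; Principle B requires it to be free in its binding domain — the clause headed by 'wanted'.
— Andre: possessor inside the subject DP of the matrix clause; does not c-command the pronoun — Principle B does not apply; allowed.
— Andre's accountant: subject of the matrix clause; c-commands the pronoun but lies outside its binding domain — allowed.
— Dmitri: possessor inside the object DP of the clause headed by 'inform'; is c-commanded by the pronoun; coreference would bind this R-expression — blocked (Principle C).
— Greg: second object of the clause headed by 'inform'; is c-commanded by the pronoun; coreference would bind this R-expression — blocked (Principle C).
— Ryan: subject of the clause headed by 'wanted'; c-commands the pronoun within its binding domain — blocked (Principle B).

Andre, Andre's accountant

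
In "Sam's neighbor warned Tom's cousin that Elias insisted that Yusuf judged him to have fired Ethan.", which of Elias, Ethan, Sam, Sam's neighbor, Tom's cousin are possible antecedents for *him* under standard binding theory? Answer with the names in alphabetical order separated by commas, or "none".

Elias, Sam, Sam's neighbor, Tom's cousin

*him* is a pronoun; Principle B requires it to be free in its binding domain — the clause headed by 'judged'.
— Elias: subject of the clause headed by 'insisted'; c-commands the pronoun but lies outside its binding domain — allowed.
— Ethan: object of the clause headed by 'fired'; is c-commanded by the pronoun; coreference would bind this R-expression — blocked (Principle C).
— Sam: possessor inside the subject DP of the matrix clause; does not c-command the pronoun — Principle B does not apply; allowed.
— Sam's neighbor: subject of the matrix clause; c-commands the pronoun but lies outside its binding domain — allowed.
— Tom's cousin: object of the matrix clause; c-commands the pronoun but lies outside its binding domain — allowed.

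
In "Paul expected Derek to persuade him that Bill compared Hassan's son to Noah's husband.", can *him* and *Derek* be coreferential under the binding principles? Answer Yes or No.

*Derek* is an R-expression; Principle C requires it to be free (not bound by any c-commanding expression).
— him: object of the clause headed by 'persuade'; the R-expression locally c-commands the pronoun — coreference blocked (Principle B on the pronoun).

No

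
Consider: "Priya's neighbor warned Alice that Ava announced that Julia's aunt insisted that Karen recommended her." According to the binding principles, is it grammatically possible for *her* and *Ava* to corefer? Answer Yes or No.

*her* is a pronoun; Principle B requires it to be free in its binding domain — the clause headed by 'recommended'.
— Ava: subject of the clause headed by 'announced'; c-commands the pronoun but lies outside its binding domain — allowed.

Yes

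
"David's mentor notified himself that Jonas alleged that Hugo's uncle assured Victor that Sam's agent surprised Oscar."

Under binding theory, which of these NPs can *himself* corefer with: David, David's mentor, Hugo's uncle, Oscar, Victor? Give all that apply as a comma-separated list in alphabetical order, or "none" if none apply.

*himself* is a reflexive; Principle A requires it to be bound within its binding domain — the matrix clause.
— David: possessor inside the subject DP of the matrix clause; does not c-command the reflexive — cannot bind it (Principle A).
— David's mentor: subject of the matrix clause; c-commands the reflexive within its binding domain — allowed (Principle A).
— Hugo's uncle: subject of the clause headed by 'assured'; does not c-command the reflexive — cannot bind it (Principle A).
— Oscar: object of the clause headed by 'surprised'; does not c-command the reflexive — cannot bind it (Principle A).
— Victor: object of the clause headed by 'assured'; does not c-command the reflexive — cannot bind it (Principle A).

David's mentor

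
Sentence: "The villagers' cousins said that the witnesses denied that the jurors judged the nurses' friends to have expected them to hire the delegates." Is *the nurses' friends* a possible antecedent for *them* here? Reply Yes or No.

*them* is a pronoun; Principle B requires it to be free in its binding domain — the clause headed by 'expected'.
— the nurses' friends: subject of the clause headed by 'expected'; c-commands the pronoun within its binding domain — blocked (Principle B).

No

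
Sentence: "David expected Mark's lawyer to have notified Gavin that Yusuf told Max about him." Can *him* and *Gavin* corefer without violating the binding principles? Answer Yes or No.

*Gavin* is an R-expression; Principle C requires it to be free (not bound by any c-commanding expression).
— him: second object of the clause headed by 'told'; the pronoun does not c-command the R-expression — coreference allowed.

Yes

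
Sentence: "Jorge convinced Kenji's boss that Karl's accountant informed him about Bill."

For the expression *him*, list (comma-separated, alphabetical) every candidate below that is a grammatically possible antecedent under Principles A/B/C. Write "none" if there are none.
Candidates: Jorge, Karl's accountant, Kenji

*him* is a pronoun; Principle B requires it to be free in its binding domain — the clause headed by 'informed'.
— Jorge: subject of the matrix clause; c-commands the pronoun but lies outside its binding domain — allowed.
— Karl's accountant: subject of the clause headed by 'informed'; c-commands the pronoun within its binding domain — blocked (Principle B).
— Kenji: possessor inside the object DP of the matrix clause; does not c-command the pronoun — Principle B does not apply; allowed.

Jorge, Kenji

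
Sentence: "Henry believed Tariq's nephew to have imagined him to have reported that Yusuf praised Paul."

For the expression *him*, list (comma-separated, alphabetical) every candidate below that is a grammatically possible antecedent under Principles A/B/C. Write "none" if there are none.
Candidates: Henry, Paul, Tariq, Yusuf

Henry, Tariq

*him* is a pronoun; Principle B requires it to be free in its binding domain — the clause headed by 'imagined'.
— Henry: subject of the matrix clause; c-commands the pronoun but lies outside its binding domain — allowed.
— Paul: object of the clause headed by 'praised'; is c-commanded by the pronoun; coreference would bind this R-expression — blocked (Principle C).
— Tariq: possessor inside the subject DP of the clause headed by 'imagined'; does not c-command the pronoun — Principle B does not apply; allowed.
— Yusuf: subject of the clause headed by 'praised'; is c-commanded by the pronoun; coreference would bind this R-expression — blocked (Principle C).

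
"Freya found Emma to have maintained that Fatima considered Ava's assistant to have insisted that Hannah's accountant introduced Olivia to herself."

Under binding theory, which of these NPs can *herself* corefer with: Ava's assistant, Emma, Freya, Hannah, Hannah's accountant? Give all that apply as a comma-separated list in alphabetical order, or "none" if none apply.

*herself* is a reflexive; Principle A requires it to be bound within its binding domain — the clause headed by 'introduced'.
— Ava's assistant: subject of the clause headed by 'insisted'; c-commands the reflexive but lies outside its binding domain — cannot bind it (Principle A).
— Emma: subject of the clause headed by 'maintained'; c-commands the reflexive but lies outside its binding domain — cannot bind it (Principle A).
— Freya: subject of the matrix clause; c-commands the reflexive but lies outside its binding domain — cannot bind it (Principle A).
— Hannah: possessor inside the subject DP of the clause headed by 'introduced'; does not c-command the reflexive — cannot bind it (Principle A).
— Hannah's accountant: subject of the clause headed by 'introduced'; c-commands the reflexive within its binding domain — allowed (Principle A).

Hannah's accountant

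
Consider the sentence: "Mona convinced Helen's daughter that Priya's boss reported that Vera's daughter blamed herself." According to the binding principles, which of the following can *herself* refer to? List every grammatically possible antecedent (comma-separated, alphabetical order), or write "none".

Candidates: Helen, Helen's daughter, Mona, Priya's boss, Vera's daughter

Vera's daughter

*herself* is a reflexive; Principle A requires it to be bound within its binding domain — the clause headed by 'blamed'.
— Helen: possessor inside the object DP of the matrix clause; does not c-command the reflexive — cannot bind it (Principle A).
— Helen's daughter: object of the matrix clause; c-commands the reflexive but lies outside its binding domain — cannot bind it (Principle A).
— Mona: subject of the matrix clause; c-commands the reflexive but lies outside its binding domain — cannot bind it (Principle A).
— Priya's boss: subject of the clause headed by 'reported'; c-commands the reflexive but lies outside its binding domain — cannot bind it (Principle A).
— Vera's daughter: subject of the clause headed by 'blamed'; c-commands the reflexive within its binding domain — allowed (Principle A).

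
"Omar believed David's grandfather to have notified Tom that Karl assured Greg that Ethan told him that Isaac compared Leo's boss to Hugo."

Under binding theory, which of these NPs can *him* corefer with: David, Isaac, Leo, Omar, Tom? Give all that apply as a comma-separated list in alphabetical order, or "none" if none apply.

*him* is a pronoun; Principle B requires it to be free in its binding domain — the clause headed by 'told'.
— David: possessor inside the subject DP of the clause headed by 'notified'; does not c-command the pronoun — Principle B does not apply; allowed.
— Isaac: subject of the clause headed by 'compared'; is c-commanded by the pronoun; coreference would bind this R-expression — blocked (Principle C).
— Leo: possessor inside the object DP of the clause headed by 'compared'; is c-commanded by the pronoun; coreference would bind this R-expression — blocked (Principle C).
— Omar: subject of the matrix clause; c-commands the pronoun but lies outside its binding domain — allowed.
— Tom: object of the clause headed by 'notified'; c-commands the pronoun but lies outside its binding domain — allowed.

David, Omar, Tom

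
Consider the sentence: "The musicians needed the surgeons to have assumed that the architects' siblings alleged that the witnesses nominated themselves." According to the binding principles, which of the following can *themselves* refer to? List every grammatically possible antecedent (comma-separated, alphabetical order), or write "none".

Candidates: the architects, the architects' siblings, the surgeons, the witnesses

the witnesses

*themselves* is a reflexive; Principle A requires it to be bound within its binding domain — the clause headed by 'nominated'.
— the architects: possessor inside the subject DP of the clause headed by 'alleged'; does not c-command the reflexive — cannot bind it (Principle A).
— the architects' siblings: subject of the clause headed by 'alleged'; c-commands the reflexive but lies outside its binding domain — cannot bind it (Principle A).
— the surgeons: subject of the clause headed by 'assumed'; c-commands the reflexive but lies outside its binding domain — cannot bind it (Principle A).
— the witnesses: subject of the clause headed by 'nominated'; c-commands the reflexive within its binding domain — allowed (Principle A).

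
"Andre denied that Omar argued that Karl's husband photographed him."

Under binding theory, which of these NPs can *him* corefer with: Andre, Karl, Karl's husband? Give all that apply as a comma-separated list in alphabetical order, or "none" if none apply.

Andre, Karl

*him* is a pronoun; Principle B requires it to be free in its binding domain — the clause headed by 'photographed'.
— Andre: subject of the matrix clause; c-commands the pronoun but lies outside its binding domain — allowed.
— Karl: possessor inside the subject DP of the clause headed by 'photographed'; does not c-command the pronoun — Principle B does not apply; allowed.
— Karl's husband: subject of the clause headed by 'photographed'; c-commands the pronoun within its binding domain — blocked (Principle B).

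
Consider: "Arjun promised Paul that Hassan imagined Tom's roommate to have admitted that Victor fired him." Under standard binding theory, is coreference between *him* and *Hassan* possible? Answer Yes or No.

Yes

*Hassan* is an R-expression; Principle C requires it to be free (not bound by any c-commanding expression).
— him: object of the clause headed by 'fired'; the pronoun does not c-command the R-expression — coreference allowed.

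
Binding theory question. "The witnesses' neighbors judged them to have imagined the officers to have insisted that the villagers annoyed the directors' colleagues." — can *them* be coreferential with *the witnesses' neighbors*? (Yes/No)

No

*them* is a pronoun; Principle B requires it to be free in its binding domain — the matrix clause.
— the witnesses' neighbors: subject of the matrix clause; c-commands the pronoun within its binding domain — blocked (Principle B).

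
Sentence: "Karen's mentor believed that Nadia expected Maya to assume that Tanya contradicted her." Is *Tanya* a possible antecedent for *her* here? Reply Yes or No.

*her* is a pronoun; Principle B requires it to be free in its binding domain — the clause headed by 'contradicted'.
— Tanya: subject of the clause headed by 'contradicted'; c-commands the pronoun within its binding domain — blocked (Principle B).

No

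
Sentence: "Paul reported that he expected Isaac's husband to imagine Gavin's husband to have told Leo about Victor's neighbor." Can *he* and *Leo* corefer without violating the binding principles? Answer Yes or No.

*Leo* is an R-expression; Principle C requires it to be free (not bound by any c-commanding expression).
— he: subject of the clause headed by 'expected'; the pronoun c-commands the R-expression — coreference blocked (Principle C).

No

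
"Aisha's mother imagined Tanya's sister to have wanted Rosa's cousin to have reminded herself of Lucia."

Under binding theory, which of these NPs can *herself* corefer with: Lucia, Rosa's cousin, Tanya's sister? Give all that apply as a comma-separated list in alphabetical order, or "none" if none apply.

*herself* is a reflexive; Principle A requires it to be bound within its binding domain — the clause headed by 'reminded'.
— Lucia: second object of the clause headed by 'reminded'; does not c-command the reflexive — cannot bind it (Principle A).
— Rosa's cousin: subject of the clause headed by 'reminded'; c-commands the reflexive within its binding domain — allowed (Principle A).
— Tanya's sister: subject of the clause headed by 'wanted'; c-commands the reflexive but lies outside its binding domain — cannot bind it (Principle A).

Rosa's cousin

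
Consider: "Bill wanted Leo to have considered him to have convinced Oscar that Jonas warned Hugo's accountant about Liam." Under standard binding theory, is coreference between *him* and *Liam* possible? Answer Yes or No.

No

*Liam* is an R-expression; Principle C requires it to be free (not bound by any c-commanding expression).
— him: subject of the clause headed by 'convinced'; the pronoun c-commands the R-expression — coreference blocked (Principle C).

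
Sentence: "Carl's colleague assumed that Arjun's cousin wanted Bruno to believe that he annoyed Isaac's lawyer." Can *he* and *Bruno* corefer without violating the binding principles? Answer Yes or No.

*Bruno* is an R-expression; Principle C requires it to be free (not bound by any c-commanding expression).
— he: subject of the clause headed by 'annoyed'; the pronoun does not c-command the R-expression — coreference allowed.

Yes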